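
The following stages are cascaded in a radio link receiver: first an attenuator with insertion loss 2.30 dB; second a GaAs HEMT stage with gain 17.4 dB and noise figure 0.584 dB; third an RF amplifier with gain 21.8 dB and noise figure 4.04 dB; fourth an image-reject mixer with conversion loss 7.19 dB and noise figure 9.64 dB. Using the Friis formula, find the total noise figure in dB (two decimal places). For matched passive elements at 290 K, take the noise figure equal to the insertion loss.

2.99 dB

Convert to linear (a loss of L dB is a gain of −L dB): F_i = 10^(NF_i/10), G_i = 10^(G_i,dB/10)
  Stage 1: F_1 = 10^(2.30/10) = 1.698, G_1 = 10^(−2.30/10) = 0.5888
  Stage 2: F_2 = 10^(0.584/10) = 1.144, G_2 = 10^(17.4/10) = 54.95
  Stage 3: F_3 = 10^(4.04/10) = 2.535, G_3 = 10^(21.8/10) = 151.4
  Stage 4: F_4 = 10^(9.64/10) = 9.204, G_4 = 10^(−7.19/10) = 0.1910
Friis cascade:
  F = 1.698 + (1.144 − 1)/0.5888 + (2.535 − 1)/32.36 + (9.204 − 1)/4898 = 1.992
NF = 10 log₁₀(1.992) = 2.99 dB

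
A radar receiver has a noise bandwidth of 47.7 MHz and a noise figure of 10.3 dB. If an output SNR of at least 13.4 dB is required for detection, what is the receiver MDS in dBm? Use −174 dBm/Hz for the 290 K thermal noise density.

−73.5 dBm

Sensitivity = −174 + 10 log₁₀(B) + NF + SNR_min
= −174 + 76.79 + 10.3 + 13.4
= −73.51 dBm → −73.5 dBm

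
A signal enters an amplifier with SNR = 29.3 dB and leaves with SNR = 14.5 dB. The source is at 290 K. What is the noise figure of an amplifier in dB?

14.8 dB

NF (dB) = SNR_in(dB) − SNR_out(dB) when the source is at T₀
NF = 29.3 − 14.5 = 14.8 dB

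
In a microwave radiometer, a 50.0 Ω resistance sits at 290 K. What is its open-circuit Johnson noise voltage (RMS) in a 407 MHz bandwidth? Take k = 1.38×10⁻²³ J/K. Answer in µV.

V_n = √(4kTRB)
4kTRB = 4 × 1.38×10⁻²³ × 290 × 5.00×10¹ × 4.07×10⁸ = 3.26×10⁻¹⁰ V²
V_n = √(3.26×10⁻¹⁰) = 1.80×10⁻⁵ V = 18.0 µV

18.0 µV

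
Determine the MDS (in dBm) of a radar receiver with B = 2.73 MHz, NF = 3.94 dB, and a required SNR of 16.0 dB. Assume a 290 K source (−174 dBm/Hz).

−89.7 dBm

Sensitivity = −174 + 10 log₁₀(B) + NF + SNR_min
= −174 + 64.36 + 3.94 + 16.0
= −89.70 dBm → −89.7 dBm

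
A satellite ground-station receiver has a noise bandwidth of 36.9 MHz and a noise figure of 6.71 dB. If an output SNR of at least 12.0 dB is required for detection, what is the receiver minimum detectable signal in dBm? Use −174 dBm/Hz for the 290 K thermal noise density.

Sensitivity = −174 + 10 log₁₀(B) + NF + SNR_min
= −174 + 75.67 + 6.71 + 12.0
= −79.62 dBm → −79.6 dBm

−79.6 dBm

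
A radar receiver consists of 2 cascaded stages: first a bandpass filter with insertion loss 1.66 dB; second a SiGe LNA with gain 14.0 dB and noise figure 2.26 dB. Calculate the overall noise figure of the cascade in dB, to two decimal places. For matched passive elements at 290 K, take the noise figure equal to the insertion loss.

Convert to linear (a loss of L dB is a gain of −L dB): F_i = 10^(NF_i/10), G_i = 10^(G_i,dB/10)
  Stage 1: F_1 = 10^(1.66/10) = 1.466, G_1 = 10^(−1.66/10) = 0.6823
  Stage 2: F_2 = 10^(2.26/10) = 1.683, G_2 = 10^(14.0/10) = 25.12
Friis cascade:
  F = 1.466 + (1.683 − 1)/0.6823 = 2.466
NF = 10 log₁₀(2.466) = 3.92 dB

3.92 dB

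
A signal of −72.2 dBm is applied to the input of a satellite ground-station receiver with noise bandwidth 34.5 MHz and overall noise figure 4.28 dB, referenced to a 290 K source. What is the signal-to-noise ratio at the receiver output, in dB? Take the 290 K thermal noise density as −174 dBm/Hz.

Noise floor: N = −174 + 10 log₁₀(B) + NF
10 log₁₀(3.45×10⁷) = 75.38 dB
N = −174 + 75.38 + 4.28 = −94.34 dBm
SNR = P_sig − N = −72.2 − (−94.34) = 22.14 dB → 22.1 dB

22.1 dB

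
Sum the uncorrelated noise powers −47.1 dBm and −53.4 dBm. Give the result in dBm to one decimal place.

Convert to linear, add, convert back:
P₁ = 1.95×10⁻⁸ W, P₂ = 4.57×10⁻⁹ W
P_tot = 2.41×10⁻⁸ W → 10 log₁₀(P_tot / 10⁻³) = −46.2 dBm

−46.2 dBm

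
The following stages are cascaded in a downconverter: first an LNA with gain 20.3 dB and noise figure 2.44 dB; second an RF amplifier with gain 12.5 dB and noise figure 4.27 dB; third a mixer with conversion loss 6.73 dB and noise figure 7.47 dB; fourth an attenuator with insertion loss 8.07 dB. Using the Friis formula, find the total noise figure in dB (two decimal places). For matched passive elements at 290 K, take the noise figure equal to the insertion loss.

Convert to linear (a loss of L dB is a gain of −L dB): F_i = 10^(NF_i/10), G_i = 10^(G_i,dB/10)
  Stage 1: F_1 = 10^(2.44/10) = 1.754, G_1 = 10^(20.3/10) = 107.2
  Stage 2: F_2 = 10^(4.27/10) = 2.673, G_2 = 10^(12.5/10) = 17.78
  Stage 3: F_3 = 10^(7.47/10) = 5.585, G_3 = 10^(−6.73/10) = 0.2123
  Stage 4: F_4 = 10^(8.07/10) = 6.412, G_4 = 10^(−8.07/10) = 0.1560
Friis cascade:
  F = 1.754 + (2.673 − 1)/107.2 + (5.585 − 1)/1905 + (6.412 − 1)/404.6 = 1.785
NF = 10 log₁₀(1.785) = 2.52 dB

2.52 dB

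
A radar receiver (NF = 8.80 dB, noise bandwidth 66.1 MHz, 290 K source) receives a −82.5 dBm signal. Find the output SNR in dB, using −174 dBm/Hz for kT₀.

4.5 dB

Noise floor: N = −174 + 10 log₁₀(B) + NF
10 log₁₀(6.61×10⁷) = 78.2 dB
N = −174 + 78.2 + 8.80 = −87.00 dBm
SNR = P_sig − N = −82.5 − (−87.00) = 4.50 dB → 4.5 dB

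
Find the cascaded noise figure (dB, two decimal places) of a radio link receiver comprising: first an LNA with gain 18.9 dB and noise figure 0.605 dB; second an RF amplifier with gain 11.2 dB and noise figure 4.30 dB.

Convert to linear (a loss of L dB is a gain of −L dB): F_i = 10^(NF_i/10), G_i = 10^(G_i,dB/10)
  Stage 1: F_1 = 10^(0.605/10) = 1.149, G_1 = 10^(18.9/10) = 77.62
  Stage 2: F_2 = 10^(4.30/10) = 2.692, G_2 = 10^(11.2/10) = 13.18
Friis cascade:
  F = 1.149 + (2.692 − 1)/77.62 = 1.171
NF = 10 log₁₀(1.171) = 0.69 dB

0.69 dB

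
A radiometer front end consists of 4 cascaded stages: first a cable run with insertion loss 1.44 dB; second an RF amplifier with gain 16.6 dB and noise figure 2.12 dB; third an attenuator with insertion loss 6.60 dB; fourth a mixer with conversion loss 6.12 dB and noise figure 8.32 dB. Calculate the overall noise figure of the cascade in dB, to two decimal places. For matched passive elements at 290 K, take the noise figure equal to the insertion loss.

5.03 dB

Convert to linear (a loss of L dB is a gain of −L dB): F_i = 10^(NF_i/10), G_i = 10^(G_i,dB/10)
  Stage 1: F_1 = 10^(1.44/10) = 1.393, G_1 = 10^(−1.44/10) = 0.7178
  Stage 2: F_2 = 10^(2.12/10) = 1.629, G_2 = 10^(16.6/10) = 45.71
  Stage 3: F_3 = 10^(6.60/10) = 4.571, G_3 = 10^(−6.60/10) = 0.2188
  Stage 4: F_4 = 10^(8.32/10) = 6.792, G_4 = 10^(−6.12/10) = 0.2443
Friis cascade:
  F = 1.393 + (1.629 − 1)/0.7178 + (4.571 − 1)/32.81 + (6.792 − 1)/7.178 = 3.186
NF = 10 log₁₀(3.186) = 5.03 dB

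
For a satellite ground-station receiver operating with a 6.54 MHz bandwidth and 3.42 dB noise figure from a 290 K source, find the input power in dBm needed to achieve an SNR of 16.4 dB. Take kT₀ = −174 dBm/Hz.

−86.0 dBm

Sensitivity = −174 + 10 log₁₀(B) + NF + SNR_min
= −174 + 68.16 + 3.42 + 16.4
= −86.02 dBm → −86.0 dBm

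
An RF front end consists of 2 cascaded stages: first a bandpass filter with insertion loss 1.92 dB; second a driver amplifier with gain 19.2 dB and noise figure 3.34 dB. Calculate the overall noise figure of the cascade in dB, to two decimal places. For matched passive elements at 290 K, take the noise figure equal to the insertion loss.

5.26 dB

Convert to linear (a loss of L dB is a gain of −L dB): F_i = 10^(NF_i/10), G_i = 10^(G_i,dB/10)
  Stage 1: F_1 = 10^(1.92/10) = 1.556, G_1 = 10^(−1.92/10) = 0.6427
  Stage 2: F_2 = 10^(3.34/10) = 2.158, G_2 = 10^(19.2/10) = 83.18
Friis cascade:
  F = 1.556 + (2.158 − 1)/0.6427 = 3.357
NF = 10 log₁₀(3.357) = 5.26 dB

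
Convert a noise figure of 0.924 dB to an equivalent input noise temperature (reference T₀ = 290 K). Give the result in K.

F = 10^(0.924/10) = 1.23709
T_e = (F − 1)·T₀ = (1.23709 − 1) × 290 = 68.8 K

68.8 K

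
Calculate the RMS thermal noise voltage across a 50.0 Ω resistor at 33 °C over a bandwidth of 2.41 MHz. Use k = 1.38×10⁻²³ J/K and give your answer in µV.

T = 33 °C + 273.15 = 306.15 K
V_n = √(4kTRB)
4kTRB = 4 × 1.38×10⁻²³ × 306.15 × 5.00×10¹ × 2.41×10⁶ = 2.04×10⁻¹² V²
V_n = √(2.04×10⁻¹²) = 1.43×10⁻⁶ V = 1.43 µV

1.43 µV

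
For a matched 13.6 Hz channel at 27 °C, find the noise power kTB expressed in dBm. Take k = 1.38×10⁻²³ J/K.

T = 27 °C + 273.15 = 300.15 K
P_n = kTB = 1.38×10⁻²³ × 300.15 × 1.36×10¹ = 5.63×10⁻²⁰ W
In dBm: 10 log₁₀(5.63×10⁻²⁰ / 10⁻³) = −162.5 dBm

−162.5 dBm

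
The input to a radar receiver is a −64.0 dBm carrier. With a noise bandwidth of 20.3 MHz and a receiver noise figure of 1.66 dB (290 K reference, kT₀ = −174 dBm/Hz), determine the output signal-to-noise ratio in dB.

35.3 dB

Noise floor: N = −174 + 10 log₁₀(B) + NF
10 log₁₀(2.03×10⁷) = 73.07 dB
N = −174 + 73.07 + 1.66 = −99.27 dBm
SNR = P_sig − N = −64.0 − (−99.27) = 35.27 dB → 35.3 dB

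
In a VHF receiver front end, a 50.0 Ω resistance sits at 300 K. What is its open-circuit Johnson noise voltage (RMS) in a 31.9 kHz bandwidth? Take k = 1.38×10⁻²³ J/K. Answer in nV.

V_n = √(4kTRB)
4kTRB = 4 × 1.38×10⁻²³ × 300 × 5.00×10¹ × 3.19×10⁴ = 2.64×10⁻¹⁴ V²
V_n = √(2.64×10⁻¹⁴) = 1.63×10⁻⁷ V = 163 nV

163 nV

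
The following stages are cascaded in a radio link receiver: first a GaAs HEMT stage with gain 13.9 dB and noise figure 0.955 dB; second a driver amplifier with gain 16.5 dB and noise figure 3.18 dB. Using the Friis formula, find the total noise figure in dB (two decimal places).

Convert to linear (a loss of L dB is a gain of −L dB): F_i = 10^(NF_i/10), G_i = 10^(G_i,dB/10)
  Stage 1: F_1 = 10^(0.955/10) = 1.246, G_1 = 10^(13.9/10) = 24.55
  Stage 2: F_2 = 10^(3.18/10) = 2.080, G_2 = 10^(16.5/10) = 44.67
Friis cascade:
  F = 1.246 + (2.080 − 1)/24.55 = 1.290
NF = 10 log₁₀(1.290) = 1.11 dB

1.11 dB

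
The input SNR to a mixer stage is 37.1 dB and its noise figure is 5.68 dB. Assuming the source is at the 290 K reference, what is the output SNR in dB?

By definition F = SNR_in/SNR_out, so in dB: SNR_out = SNR_in − NF
SNR_out = 37.1 − 5.68 = 31.42 dB

31.42 dB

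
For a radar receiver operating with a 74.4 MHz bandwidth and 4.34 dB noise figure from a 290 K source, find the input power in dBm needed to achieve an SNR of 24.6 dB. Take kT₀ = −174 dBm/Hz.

−66.3 dBm

Sensitivity = −174 + 10 log₁₀(B) + NF + SNR_min
= −174 + 78.72 + 4.34 + 24.6
= −66.34 dBm → −66.3 dBm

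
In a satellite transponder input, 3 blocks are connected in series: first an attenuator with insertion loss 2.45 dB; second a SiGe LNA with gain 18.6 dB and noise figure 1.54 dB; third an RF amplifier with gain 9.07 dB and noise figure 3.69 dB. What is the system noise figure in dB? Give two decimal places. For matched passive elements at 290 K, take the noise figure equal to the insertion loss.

Convert to linear (a loss of L dB is a gain of −L dB): F_i = 10^(NF_i/10), G_i = 10^(G_i,dB/10)
  Stage 1: F_1 = 10^(2.45/10) = 1.758, G_1 = 10^(−2.45/10) = 0.5689
  Stage 2: F_2 = 10^(1.54/10) = 1.426, G_2 = 10^(18.6/10) = 72.44
  Stage 3: F_3 = 10^(3.69/10) = 2.339, G_3 = 10^(9.07/10) = 8.072
Friis cascade:
  F = 1.758 + (1.426 − 1)/0.5689 + (2.339 − 1)/41.21 = 2.539
NF = 10 log₁₀(2.539) = 4.05 dB

4.05 dB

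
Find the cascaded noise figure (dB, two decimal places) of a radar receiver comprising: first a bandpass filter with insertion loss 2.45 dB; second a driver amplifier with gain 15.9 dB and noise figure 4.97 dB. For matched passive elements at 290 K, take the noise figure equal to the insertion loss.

Convert to linear (a loss of L dB is a gain of −L dB): F_i = 10^(NF_i/10), G_i = 10^(G_i,dB/10)
  Stage 1: F_1 = 10^(2.45/10) = 1.758, G_1 = 10^(−2.45/10) = 0.5689
  Stage 2: F_2 = 10^(4.97/10) = 3.141, G_2 = 10^(15.9/10) = 38.90
Friis cascade:
  F = 1.758 + (3.141 − 1)/0.5689 = 5.521
NF = 10 log₁₀(5.521) = 7.42 dB

7.42 dB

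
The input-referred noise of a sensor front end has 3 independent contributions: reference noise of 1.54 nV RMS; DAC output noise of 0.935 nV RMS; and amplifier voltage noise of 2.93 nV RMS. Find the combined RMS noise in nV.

3.44 nV

Uncorrelated sources add in power (mean-square): V_tot = √(ΣV_i²)
V_tot = √[(1.54×10⁻⁹)² + (9.35×10⁻¹⁰)² + (2.93×10⁻⁹)²] = 3.44×10⁻⁹ V = 3.44 nV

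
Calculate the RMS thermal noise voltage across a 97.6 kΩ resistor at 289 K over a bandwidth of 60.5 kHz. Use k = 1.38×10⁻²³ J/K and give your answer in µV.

V_n = √(4kTRB)
4kTRB = 4 × 1.38×10⁻²³ × 289 × 9.76×10⁴ × 6.05×10⁴ = 9.42×10⁻¹¹ V²
V_n = √(9.42×10⁻¹¹) = 9.71×10⁻⁶ V = 9.71 µV

9.71 µV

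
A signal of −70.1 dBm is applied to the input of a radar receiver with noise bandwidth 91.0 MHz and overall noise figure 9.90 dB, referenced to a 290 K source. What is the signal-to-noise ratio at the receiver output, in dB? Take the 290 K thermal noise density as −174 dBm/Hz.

Noise floor: N = −174 + 10 log₁₀(B) + NF
10 log₁₀(9.10×10⁷) = 79.59 dB
N = −174 + 79.59 + 9.90 = −84.51 dBm
SNR = P_sig − N = −70.1 − (−84.51) = 14.41 dB → 14.4 dB

14.4 dB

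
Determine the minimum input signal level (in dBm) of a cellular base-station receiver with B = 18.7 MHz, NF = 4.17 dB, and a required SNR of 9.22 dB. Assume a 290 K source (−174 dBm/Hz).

−87.9 dBm

Sensitivity = −174 + 10 log₁₀(B) + NF + SNR_min
= −174 + 72.72 + 4.17 + 9.22
= −87.89 dBm → −87.9 dBm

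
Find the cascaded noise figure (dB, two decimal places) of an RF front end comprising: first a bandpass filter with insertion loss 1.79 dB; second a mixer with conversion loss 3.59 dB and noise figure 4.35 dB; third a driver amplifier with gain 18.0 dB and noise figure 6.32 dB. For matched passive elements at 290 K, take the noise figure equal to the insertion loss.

11.89 dB

Convert to linear (a loss of L dB is a gain of −L dB): F_i = 10^(NF_i/10), G_i = 10^(G_i,dB/10)
  Stage 1: F_1 = 10^(1.79/10) = 1.510, G_1 = 10^(−1.79/10) = 0.6622
  Stage 2: F_2 = 10^(4.35/10) = 2.723, G_2 = 10^(−3.59/10) = 0.4375
  Stage 3: F_3 = 10^(6.32/10) = 4.285, G_3 = 10^(18.0/10) = 63.10
Friis cascade:
  F = 1.510 + (2.723 − 1)/0.6622 + (4.285 − 1)/0.2897 = 15.45
NF = 10 log₁₀(15.45) = 11.89 dB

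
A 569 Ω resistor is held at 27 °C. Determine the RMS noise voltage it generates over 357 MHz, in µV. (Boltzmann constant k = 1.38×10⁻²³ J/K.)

T = 27 °C + 273.15 = 300.15 K
V_n = √(4kTRB)
4kTRB = 4 × 1.38×10⁻²³ × 300.15 × 5.69×10² × 3.57×10⁸ = 3.37×10⁻⁹ V²
V_n = √(3.37×10⁻⁹) = 5.80×10⁻⁵ V = 58.0 µV

58.0 µV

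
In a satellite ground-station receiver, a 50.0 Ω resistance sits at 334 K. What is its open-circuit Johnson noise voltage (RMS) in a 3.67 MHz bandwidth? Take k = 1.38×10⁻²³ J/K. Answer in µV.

1.84 µV

V_n = √(4kTRB)
4kTRB = 4 × 1.38×10⁻²³ × 334 × 5.00×10¹ × 3.67×10⁶ = 3.38×10⁻¹² V²
V_n = √(3.38×10⁻¹²) = 1.84×10⁻⁶ V = 1.84 µV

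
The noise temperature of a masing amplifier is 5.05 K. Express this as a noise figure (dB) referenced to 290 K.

F = 1 + T_e/T₀ = 1 + 5.05/290 = 1.01741
NF = 10 log₁₀(1.01741) = 0.075 dB

0.075 dB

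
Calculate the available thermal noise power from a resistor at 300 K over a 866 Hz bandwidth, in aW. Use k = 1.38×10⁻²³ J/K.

3.59 aW

P_n = kTB = 1.38×10⁻²³ × 300 × 8.66×10² = 3.59×10⁻¹⁸ W = 3.59 aW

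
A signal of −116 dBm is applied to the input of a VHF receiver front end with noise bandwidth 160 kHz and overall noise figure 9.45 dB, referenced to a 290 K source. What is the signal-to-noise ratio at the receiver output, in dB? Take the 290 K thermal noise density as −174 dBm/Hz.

Noise floor: N = −174 + 10 log₁₀(B) + NF
10 log₁₀(1.60×10⁵) = 52.04 dB
N = −174 + 52.04 + 9.45 = −112.51 dBm
SNR = P_sig − N = −116 − (−112.51) = −3.49 dB → −3.5 dB

−3.5 dB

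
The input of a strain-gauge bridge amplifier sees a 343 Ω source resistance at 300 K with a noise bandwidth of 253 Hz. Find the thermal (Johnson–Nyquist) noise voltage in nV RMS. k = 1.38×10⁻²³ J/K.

37.9 nV

V_n = √(4kTRB)
4kTRB = 4 × 1.38×10⁻²³ × 300 × 3.43×10² × 2.53×10² = 1.44×10⁻¹⁵ V²
V_n = √(1.44×10⁻¹⁵) = 3.79×10⁻⁸ V = 37.9 nV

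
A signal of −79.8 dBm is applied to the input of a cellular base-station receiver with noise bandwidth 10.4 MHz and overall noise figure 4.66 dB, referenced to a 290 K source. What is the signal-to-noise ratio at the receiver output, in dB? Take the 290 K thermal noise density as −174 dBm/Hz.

Noise floor: N = −174 + 10 log₁₀(B) + NF
10 log₁₀(1.04×10⁷) = 70.17 dB
N = −174 + 70.17 + 4.66 = −99.17 dBm
SNR = P_sig − N = −79.8 − (−99.17) = 19.37 dB → 19.4 dB

19.4 dB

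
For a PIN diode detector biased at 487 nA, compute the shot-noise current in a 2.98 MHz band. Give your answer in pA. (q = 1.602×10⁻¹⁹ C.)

I_n = √(2qI·B)
2qI·B = 2 × 1.602×10⁻¹⁹ × 4.87×10⁻⁷ × 2.98×10⁶ = 4.65×10⁻¹⁹ A²
I_n = √(4.65×10⁻¹⁹) = 6.82×10⁻¹⁰ A = 682 pA

682 pA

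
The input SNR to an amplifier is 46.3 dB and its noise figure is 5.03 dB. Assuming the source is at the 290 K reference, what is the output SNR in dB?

41.27 dB

By definition F = SNR_in/SNR_out, so in dB: SNR_out = SNR_in − NF
SNR_out = 46.3 − 5.03 = 41.27 dB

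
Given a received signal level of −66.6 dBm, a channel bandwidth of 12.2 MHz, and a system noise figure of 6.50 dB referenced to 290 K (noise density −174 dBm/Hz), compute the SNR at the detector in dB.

30.0 dB

Noise floor: N = −174 + 10 log₁₀(B) + NF
10 log₁₀(1.22×10⁷) = 70.86 dB
N = −174 + 70.86 + 6.50 = −96.64 dBm
SNR = P_sig − N = −66.6 − (−96.64) = 30.04 dB → 30.0 dB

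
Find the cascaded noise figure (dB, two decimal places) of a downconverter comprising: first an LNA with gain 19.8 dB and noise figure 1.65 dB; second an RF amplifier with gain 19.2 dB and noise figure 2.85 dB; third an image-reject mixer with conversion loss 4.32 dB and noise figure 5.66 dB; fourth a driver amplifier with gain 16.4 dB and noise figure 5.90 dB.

Convert to linear (a loss of L dB is a gain of −L dB): F_i = 10^(NF_i/10), G_i = 10^(G_i,dB/10)
  Stage 1: F_1 = 10^(1.65/10) = 1.462, G_1 = 10^(19.8/10) = 95.50
  Stage 2: F_2 = 10^(2.85/10) = 1.928, G_2 = 10^(19.2/10) = 83.18
  Stage 3: F_3 = 10^(5.66/10) = 3.681, G_3 = 10^(−4.32/10) = 0.3698
  Stage 4: F_4 = 10^(5.90/10) = 3.890, G_4 = 10^(16.4/10) = 43.65
Friis cascade:
  F = 1.462 + (1.928 − 1)/95.50 + (3.681 − 1)/7943 + (3.890 − 1)/2938 = 1.473
NF = 10 log₁₀(1.473) = 1.68 dB

1.68 dB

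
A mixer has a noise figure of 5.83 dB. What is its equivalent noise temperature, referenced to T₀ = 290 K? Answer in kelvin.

820 K

F = 10^(5.83/10) = 3.82825
T_e = (F − 1)·T₀ = (3.82825 − 1) × 290 = 820 K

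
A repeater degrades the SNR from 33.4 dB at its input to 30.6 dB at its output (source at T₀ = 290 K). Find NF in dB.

NF (dB) = SNR_in(dB) − SNR_out(dB) when the source is at T₀
NF = 33.4 − 30.6 = 2.8 dB

2.8 dB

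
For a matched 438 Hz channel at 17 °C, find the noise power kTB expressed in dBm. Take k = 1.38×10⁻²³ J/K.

−147.6 dBm

T = 17 °C + 273.15 = 290.15 K
P_n = kTB = 1.38×10⁻²³ × 290.15 × 4.38×10² = 1.75×10⁻¹⁸ W
In dBm: 10 log₁₀(1.75×10⁻¹⁸ / 10⁻³) = −147.6 dBm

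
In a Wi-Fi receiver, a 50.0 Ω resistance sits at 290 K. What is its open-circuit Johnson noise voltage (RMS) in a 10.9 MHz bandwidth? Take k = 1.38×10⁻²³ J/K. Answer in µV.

2.95 µV

V_n = √(4kTRB)
4kTRB = 4 × 1.38×10⁻²³ × 290 × 5.00×10¹ × 1.09×10⁷ = 8.72×10⁻¹² V²
V_n = √(8.72×10⁻¹²) = 2.95×10⁻⁶ V = 2.95 µV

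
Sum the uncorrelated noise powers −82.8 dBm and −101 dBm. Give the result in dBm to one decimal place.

−82.7 dBm

Convert to linear, add, convert back:
P₁ = 5.25×10⁻¹² W, P₂ = 7.94×10⁻¹⁴ W
P_tot = 5.33×10⁻¹² W → 10 log₁₀(P_tot / 10⁻³) = −82.7 dBm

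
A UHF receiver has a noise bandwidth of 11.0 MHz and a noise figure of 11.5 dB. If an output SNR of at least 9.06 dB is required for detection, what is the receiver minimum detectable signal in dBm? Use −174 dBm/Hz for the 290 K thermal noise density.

−83.0 dBm

Sensitivity = −174 + 10 log₁₀(B) + NF + SNR_min
= −174 + 70.41 + 11.5 + 9.06
= −83.03 dBm → −83.0 dBm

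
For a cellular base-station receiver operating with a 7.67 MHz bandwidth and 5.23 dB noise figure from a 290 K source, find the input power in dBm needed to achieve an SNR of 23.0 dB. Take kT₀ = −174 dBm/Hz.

Sensitivity = −174 + 10 log₁₀(B) + NF + SNR_min
= −174 + 68.85 + 5.23 + 23.0
= −76.92 dBm → −76.9 dBm

−76.9 dBm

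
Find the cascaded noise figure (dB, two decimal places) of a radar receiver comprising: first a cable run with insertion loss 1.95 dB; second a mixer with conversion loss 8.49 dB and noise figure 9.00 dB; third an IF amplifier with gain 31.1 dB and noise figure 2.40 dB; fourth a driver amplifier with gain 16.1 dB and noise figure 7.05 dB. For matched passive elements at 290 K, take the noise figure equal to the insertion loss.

Convert to linear (a loss of L dB is a gain of −L dB): F_i = 10^(NF_i/10), G_i = 10^(G_i,dB/10)
  Stage 1: F_1 = 10^(1.95/10) = 1.567, G_1 = 10^(−1.95/10) = 0.6383
  Stage 2: F_2 = 10^(9.00/10) = 7.943, G_2 = 10^(−8.49/10) = 0.1416
  Stage 3: F_3 = 10^(2.40/10) = 1.738, G_3 = 10^(31.1/10) = 1288
  Stage 4: F_4 = 10^(7.05/10) = 5.070, G_4 = 10^(16.1/10) = 40.74
Friis cascade:
  F = 1.567 + (7.943 − 1)/0.6383 + (1.738 − 1)/0.09036 + (5.070 − 1)/116.4 = 20.64
NF = 10 log₁₀(20.64) = 13.15 dB

13.15 dB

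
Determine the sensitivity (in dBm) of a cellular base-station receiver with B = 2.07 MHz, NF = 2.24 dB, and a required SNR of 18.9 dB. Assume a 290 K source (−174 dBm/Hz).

−89.7 dBm

Sensitivity = −174 + 10 log₁₀(B) + NF + SNR_min
= −174 + 63.16 + 2.24 + 18.9
= −89.70 dBm → −89.7 dBm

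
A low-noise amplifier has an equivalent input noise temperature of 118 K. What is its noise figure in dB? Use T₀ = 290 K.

F = 1 + T_e/T₀ = 1 + 118/290 = 1.4069
NF = 10 log₁₀(1.4069) = 1.48 dB

1.48 dB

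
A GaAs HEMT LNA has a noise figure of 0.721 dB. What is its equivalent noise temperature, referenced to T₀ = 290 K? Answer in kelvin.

52.4 K

F = 10^(0.721/10) = 1.18059
T_e = (F − 1)·T₀ = (1.18059 − 1) × 290 = 52.4 K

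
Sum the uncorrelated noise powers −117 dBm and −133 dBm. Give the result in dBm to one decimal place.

−116.9 dBm

Convert to linear, add, convert back:
P₁ = 2.00×10⁻¹⁵ W, P₂ = 5.01×10⁻¹⁷ W
P_tot = 2.05×10⁻¹⁵ W → 10 log₁₀(P_tot / 10⁻³) = −116.9 dBm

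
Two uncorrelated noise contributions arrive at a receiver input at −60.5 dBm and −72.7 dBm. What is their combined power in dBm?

−60.2 dBm

Convert to linear, add, convert back:
P₁ = 8.91×10⁻¹⁰ W, P₂ = 5.37×10⁻¹¹ W
P_tot = 9.45×10⁻¹⁰ W → 10 log₁₀(P_tot / 10⁻³) = −60.2 dBm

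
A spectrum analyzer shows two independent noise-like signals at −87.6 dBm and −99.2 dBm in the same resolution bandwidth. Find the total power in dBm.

Convert to linear, add, convert back:
P₁ = 1.74×10⁻¹² W, P₂ = 1.20×10⁻¹³ W
P_tot = 1.86×10⁻¹² W → 10 log₁₀(P_tot / 10⁻³) = −87.3 dBm

−87.3 dBm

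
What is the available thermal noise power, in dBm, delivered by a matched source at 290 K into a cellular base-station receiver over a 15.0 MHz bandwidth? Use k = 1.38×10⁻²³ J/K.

−102.2 dBm

P_n = kTB = 1.38×10⁻²³ × 290 × 1.50×10⁷ = 6.00×10⁻¹⁴ W
In dBm: 10 log₁₀(6.00×10⁻¹⁴ / 10⁻³) = −102.2 dBm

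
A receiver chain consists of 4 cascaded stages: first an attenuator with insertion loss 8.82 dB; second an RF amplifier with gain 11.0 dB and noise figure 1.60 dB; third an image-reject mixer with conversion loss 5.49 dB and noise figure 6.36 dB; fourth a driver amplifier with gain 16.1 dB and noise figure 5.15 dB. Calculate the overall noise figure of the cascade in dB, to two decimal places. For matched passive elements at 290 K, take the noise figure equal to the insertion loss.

12.53 dB

Convert to linear (a loss of L dB is a gain of −L dB): F_i = 10^(NF_i/10), G_i = 10^(G_i,dB/10)
  Stage 1: F_1 = 10^(8.82/10) = 7.621, G_1 = 10^(−8.82/10) = 0.1312
  Stage 2: F_2 = 10^(1.60/10) = 1.445, G_2 = 10^(11.0/10) = 12.59
  Stage 3: F_3 = 10^(6.36/10) = 4.325, G_3 = 10^(−5.49/10) = 0.2825
  Stage 4: F_4 = 10^(5.15/10) = 3.273, G_4 = 10^(16.1/10) = 40.74
Friis cascade:
  F = 7.621 + (1.445 − 1)/0.1312 + (4.325 − 1)/1.652 + (3.273 − 1)/0.4667 = 17.90
NF = 10 log₁₀(17.90) = 12.53 dB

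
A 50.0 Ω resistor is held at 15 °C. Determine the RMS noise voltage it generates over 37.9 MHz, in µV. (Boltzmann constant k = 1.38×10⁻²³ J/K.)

T = 15 °C + 273.15 = 288.15 K
V_n = √(4kTRB)
4kTRB = 4 × 1.38×10⁻²³ × 288.15 × 5.00×10¹ × 3.79×10⁷ = 3.01×10⁻¹¹ V²
V_n = √(3.01×10⁻¹¹) = 5.49×10⁻⁶ V = 5.49 µV

5.49 µV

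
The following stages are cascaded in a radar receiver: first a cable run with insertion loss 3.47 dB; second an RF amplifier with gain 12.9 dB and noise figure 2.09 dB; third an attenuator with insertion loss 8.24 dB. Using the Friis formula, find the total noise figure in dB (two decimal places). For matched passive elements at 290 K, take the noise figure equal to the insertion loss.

Convert to linear (a loss of L dB is a gain of −L dB): F_i = 10^(NF_i/10), G_i = 10^(G_i,dB/10)
  Stage 1: F_1 = 10^(3.47/10) = 2.223, G_1 = 10^(−3.47/10) = 0.4498
  Stage 2: F_2 = 10^(2.09/10) = 1.618, G_2 = 10^(12.9/10) = 19.50
  Stage 3: F_3 = 10^(8.24/10) = 6.668, G_3 = 10^(−8.24/10) = 0.1500
Friis cascade:
  F = 2.223 + (1.618 − 1)/0.4498 + (6.668 − 1)/8.770 = 4.244
NF = 10 log₁₀(4.244) = 6.28 dB

6.28 dB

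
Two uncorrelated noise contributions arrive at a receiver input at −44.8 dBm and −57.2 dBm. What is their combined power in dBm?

−44.6 dBm

Convert to linear, add, convert back:
P₁ = 3.31×10⁻⁸ W, P₂ = 1.91×10⁻⁹ W
P_tot = 3.50×10⁻⁸ W → 10 log₁₀(P_tot / 10⁻³) = −44.6 dBm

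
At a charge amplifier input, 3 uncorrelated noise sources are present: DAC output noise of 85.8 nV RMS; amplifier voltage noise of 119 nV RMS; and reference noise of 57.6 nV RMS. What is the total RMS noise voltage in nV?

158 nV

Uncorrelated sources add in power (mean-square): V_tot = √(ΣV_i²)
V_tot = √[(8.58×10⁻⁸)² + (1.19×10⁻⁷)² + (5.76×10⁻⁸)²] = 1.58×10⁻⁷ V = 158 nV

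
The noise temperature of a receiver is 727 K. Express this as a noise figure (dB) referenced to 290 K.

5.45 dB

F = 1 + T_e/T₀ = 1 + 727/290 = 3.5069
NF = 10 log₁₀(3.5069) = 5.45 dB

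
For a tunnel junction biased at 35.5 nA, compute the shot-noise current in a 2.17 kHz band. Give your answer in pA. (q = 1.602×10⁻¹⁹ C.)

4.97 pA

I_n = √(2qI·B)
2qI·B = 2 × 1.602×10⁻¹⁹ × 3.55×10⁻⁸ × 2.17×10³ = 2.47×10⁻²³ A²
I_n = √(2.47×10⁻²³) = 4.97×10⁻¹² A = 4.97 pA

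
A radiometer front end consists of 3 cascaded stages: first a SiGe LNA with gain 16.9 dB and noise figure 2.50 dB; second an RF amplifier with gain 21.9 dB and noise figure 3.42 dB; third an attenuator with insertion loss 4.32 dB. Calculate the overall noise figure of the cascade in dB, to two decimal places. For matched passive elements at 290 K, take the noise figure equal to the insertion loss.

2.56 dB

Convert to linear (a loss of L dB is a gain of −L dB): F_i = 10^(NF_i/10), G_i = 10^(G_i,dB/10)
  Stage 1: F_1 = 10^(2.50/10) = 1.778, G_1 = 10^(16.9/10) = 48.98
  Stage 2: F_2 = 10^(3.42/10) = 2.198, G_2 = 10^(21.9/10) = 154.9
  Stage 3: F_3 = 10^(4.32/10) = 2.704, G_3 = 10^(−4.32/10) = 0.3698
Friis cascade:
  F = 1.778 + (2.198 − 1)/48.98 + (2.704 − 1)/7586 = 1.803
NF = 10 log₁₀(1.803) = 2.56 dB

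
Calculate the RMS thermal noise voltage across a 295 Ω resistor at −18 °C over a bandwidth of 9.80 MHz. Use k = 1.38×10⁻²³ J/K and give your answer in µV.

6.38 µV

T = −18 °C + 273.15 = 255.15 K
V_n = √(4kTRB)
4kTRB = 4 × 1.38×10⁻²³ × 255.15 × 2.95×10² × 9.80×10⁶ = 4.07×10⁻¹¹ V²
V_n = √(4.07×10⁻¹¹) = 6.38×10⁻⁶ V = 6.38 µV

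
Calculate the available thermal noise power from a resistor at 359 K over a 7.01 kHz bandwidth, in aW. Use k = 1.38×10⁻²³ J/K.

P_n = kTB = 1.38×10⁻²³ × 359 × 7.01×10³ = 3.47×10⁻¹⁷ W = 34.7 aW

34.7 aW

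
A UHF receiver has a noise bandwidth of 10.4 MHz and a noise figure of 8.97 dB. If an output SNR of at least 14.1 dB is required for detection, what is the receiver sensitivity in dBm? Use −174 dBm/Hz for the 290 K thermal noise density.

−80.8 dBm

Sensitivity = −174 + 10 log₁₀(B) + NF + SNR_min
= −174 + 70.17 + 8.97 + 14.1
= −80.76 dBm → −80.8 dBm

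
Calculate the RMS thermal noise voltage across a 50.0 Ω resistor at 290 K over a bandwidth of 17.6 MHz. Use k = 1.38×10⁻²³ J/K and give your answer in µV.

V_n = √(4kTRB)
4kTRB = 4 × 1.38×10⁻²³ × 290 × 5.00×10¹ × 1.76×10⁷ = 1.41×10⁻¹¹ V²
V_n = √(1.41×10⁻¹¹) = 3.75×10⁻⁶ V = 3.75 µV

3.75 µV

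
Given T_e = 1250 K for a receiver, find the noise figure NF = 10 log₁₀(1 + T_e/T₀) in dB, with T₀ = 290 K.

F = 1 + T_e/T₀ = 1 + 1250/290 = 5.31034
NF = 10 log₁₀(5.31034) = 7.25 dB

7.25 dB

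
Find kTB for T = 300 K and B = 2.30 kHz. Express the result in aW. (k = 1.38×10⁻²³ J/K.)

9.52 aW

P_n = kTB = 1.38×10⁻²³ × 300 × 2.30×10³ = 9.52×10⁻¹⁸ W = 9.52 aW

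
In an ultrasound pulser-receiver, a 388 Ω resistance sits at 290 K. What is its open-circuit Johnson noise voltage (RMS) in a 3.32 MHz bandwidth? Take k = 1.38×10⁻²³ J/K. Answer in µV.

V_n = √(4kTRB)
4kTRB = 4 × 1.38×10⁻²³ × 290 × 3.88×10² × 3.32×10⁶ = 2.06×10⁻¹¹ V²
V_n = √(2.06×10⁻¹¹) = 4.54×10⁻⁶ V = 4.54 µV

4.54 µV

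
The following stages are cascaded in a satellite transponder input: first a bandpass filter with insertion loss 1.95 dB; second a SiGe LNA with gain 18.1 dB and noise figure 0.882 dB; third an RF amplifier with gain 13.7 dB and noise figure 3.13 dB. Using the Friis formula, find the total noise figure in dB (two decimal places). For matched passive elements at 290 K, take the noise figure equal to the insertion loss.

Convert to linear (a loss of L dB is a gain of −L dB): F_i = 10^(NF_i/10), G_i = 10^(G_i,dB/10)
  Stage 1: F_1 = 10^(1.95/10) = 1.567, G_1 = 10^(−1.95/10) = 0.6383
  Stage 2: F_2 = 10^(0.882/10) = 1.225, G_2 = 10^(18.1/10) = 64.57
  Stage 3: F_3 = 10^(3.13/10) = 2.056, G_3 = 10^(13.7/10) = 23.44
Friis cascade:
  F = 1.567 + (1.225 − 1)/0.6383 + (2.056 − 1)/41.21 = 1.945
NF = 10 log₁₀(1.945) = 2.89 dB

2.89 dB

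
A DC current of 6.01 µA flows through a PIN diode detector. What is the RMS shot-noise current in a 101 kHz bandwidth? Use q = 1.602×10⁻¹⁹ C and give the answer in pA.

I_n = √(2qI·B)
2qI·B = 2 × 1.602×10⁻¹⁹ × 6.01×10⁻⁶ × 1.01×10⁵ = 1.94×10⁻¹⁹ A²
I_n = √(1.94×10⁻¹⁹) = 4.41×10⁻¹⁰ A = 441 pA

441 pA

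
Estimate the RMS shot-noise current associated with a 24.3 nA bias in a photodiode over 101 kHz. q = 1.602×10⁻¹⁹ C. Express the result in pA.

28.0 pA

I_n = √(2qI·B)
2qI·B = 2 × 1.602×10⁻¹⁹ × 2.43×10⁻⁸ × 1.01×10⁵ = 7.86×10⁻²² A²
I_n = √(7.86×10⁻²²) = 2.80×10⁻¹¹ A = 28.0 pA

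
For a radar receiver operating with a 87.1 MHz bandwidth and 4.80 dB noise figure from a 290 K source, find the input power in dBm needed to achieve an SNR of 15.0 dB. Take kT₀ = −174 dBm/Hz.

Sensitivity = −174 + 10 log₁₀(B) + NF + SNR_min
= −174 + 79.4 + 4.80 + 15.0
= −74.80 dBm → −74.8 dBm

−74.8 dBm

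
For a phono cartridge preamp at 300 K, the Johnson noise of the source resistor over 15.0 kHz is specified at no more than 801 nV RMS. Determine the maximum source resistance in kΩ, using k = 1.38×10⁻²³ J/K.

Johnson–Nyquist: V_n = √(4kTRB) ⇒ R = V_n² / (4kTB)
4kTB = 4 × 1.38×10⁻²³ × 300 × 1.50×10⁴ = 2.48×10⁻¹⁶
R = (8.01×10⁻⁷)² / 2.48×10⁻¹⁶ = 2.58×10³ Ω = 2.58 kΩ

2.58 kΩ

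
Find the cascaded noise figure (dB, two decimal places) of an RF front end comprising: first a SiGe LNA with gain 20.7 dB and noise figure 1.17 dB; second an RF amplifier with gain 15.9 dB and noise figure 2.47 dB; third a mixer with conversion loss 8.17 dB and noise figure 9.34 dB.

Convert to linear (a loss of L dB is a gain of −L dB): F_i = 10^(NF_i/10), G_i = 10^(G_i,dB/10)
  Stage 1: F_1 = 10^(1.17/10) = 1.309, G_1 = 10^(20.7/10) = 117.5
  Stage 2: F_2 = 10^(2.47/10) = 1.766, G_2 = 10^(15.9/10) = 38.90
  Stage 3: F_3 = 10^(9.34/10) = 8.590, G_3 = 10^(−8.17/10) = 0.1524
Friis cascade:
  F = 1.309 + (1.766 − 1)/117.5 + (8.590 − 1)/4571 = 1.317
NF = 10 log₁₀(1.317) = 1.20 dB

1.20 dB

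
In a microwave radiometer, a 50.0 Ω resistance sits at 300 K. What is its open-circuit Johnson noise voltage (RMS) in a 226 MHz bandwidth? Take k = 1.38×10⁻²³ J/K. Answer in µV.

V_n = √(4kTRB)
4kTRB = 4 × 1.38×10⁻²³ × 300 × 5.00×10¹ × 2.26×10⁸ = 1.87×10⁻¹⁰ V²
V_n = √(1.87×10⁻¹⁰) = 1.37×10⁻⁵ V = 13.7 µV

13.7 µV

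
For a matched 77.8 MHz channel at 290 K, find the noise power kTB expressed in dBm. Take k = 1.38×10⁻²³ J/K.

P_n = kTB = 1.38×10⁻²³ × 290 × 7.78×10⁷ = 3.11×10⁻¹³ W
In dBm: 10 log₁₀(3.11×10⁻¹³ / 10⁻³) = −95.1 dBm

−95.1 dBm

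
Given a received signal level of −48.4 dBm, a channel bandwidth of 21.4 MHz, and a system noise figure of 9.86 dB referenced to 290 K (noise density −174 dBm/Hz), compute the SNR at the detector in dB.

42.4 dB

Noise floor: N = −174 + 10 log₁₀(B) + NF
10 log₁₀(2.14×10⁷) = 73.3 dB
N = −174 + 73.3 + 9.86 = −90.84 dBm
SNR = P_sig − N = −48.4 − (−90.84) = 42.44 dB → 42.4 dB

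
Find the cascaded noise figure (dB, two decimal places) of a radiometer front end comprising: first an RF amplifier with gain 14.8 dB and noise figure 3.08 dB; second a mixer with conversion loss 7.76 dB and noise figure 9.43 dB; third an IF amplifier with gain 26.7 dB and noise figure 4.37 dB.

4.20 dB

Convert to linear (a loss of L dB is a gain of −L dB): F_i = 10^(NF_i/10), G_i = 10^(G_i,dB/10)
  Stage 1: F_1 = 10^(3.08/10) = 2.032, G_1 = 10^(14.8/10) = 30.20
  Stage 2: F_2 = 10^(9.43/10) = 8.770, G_2 = 10^(−7.76/10) = 0.1675
  Stage 3: F_3 = 10^(4.37/10) = 2.735, G_3 = 10^(26.7/10) = 467.7
Friis cascade:
  F = 2.032 + (8.770 − 1)/30.20 + (2.735 − 1)/5.058 = 2.633
NF = 10 log₁₀(2.633) = 4.20 dB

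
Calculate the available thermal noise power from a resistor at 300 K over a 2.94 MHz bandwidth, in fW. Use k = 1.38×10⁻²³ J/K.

P_n = kTB = 1.38×10⁻²³ × 300 × 2.94×10⁶ = 1.22×10⁻¹⁴ W = 12.2 fW

12.2 fW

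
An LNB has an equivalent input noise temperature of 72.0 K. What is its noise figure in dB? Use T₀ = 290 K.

F = 1 + T_e/T₀ = 1 + 72.0/290 = 1.24828
NF = 10 log₁₀(1.24828) = 0.963 dB

0.963 dB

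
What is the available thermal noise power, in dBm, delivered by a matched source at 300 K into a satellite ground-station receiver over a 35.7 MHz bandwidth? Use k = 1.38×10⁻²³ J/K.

−98.3 dBm

P_n = kTB = 1.38×10⁻²³ × 300 × 3.57×10⁷ = 1.48×10⁻¹³ W
In dBm: 10 log₁₀(1.48×10⁻¹³ / 10⁻³) = −98.3 dBm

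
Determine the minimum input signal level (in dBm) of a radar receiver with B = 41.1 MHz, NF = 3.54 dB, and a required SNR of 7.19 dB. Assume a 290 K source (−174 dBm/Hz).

−87.1 dBm

Sensitivity = −174 + 10 log₁₀(B) + NF + SNR_min
= −174 + 76.14 + 3.54 + 7.19
= −87.13 dBm → −87.1 dBm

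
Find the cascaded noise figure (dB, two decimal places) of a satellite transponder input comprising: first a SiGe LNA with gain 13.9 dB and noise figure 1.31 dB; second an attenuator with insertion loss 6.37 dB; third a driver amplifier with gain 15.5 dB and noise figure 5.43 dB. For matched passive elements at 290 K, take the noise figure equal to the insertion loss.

2.85 dB

Convert to linear (a loss of L dB is a gain of −L dB): F_i = 10^(NF_i/10), G_i = 10^(G_i,dB/10)
  Stage 1: F_1 = 10^(1.31/10) = 1.352, G_1 = 10^(13.9/10) = 24.55
  Stage 2: F_2 = 10^(6.37/10) = 4.335, G_2 = 10^(−6.37/10) = 0.2307
  Stage 3: F_3 = 10^(5.43/10) = 3.491, G_3 = 10^(15.5/10) = 35.48
Friis cascade:
  F = 1.352 + (4.335 − 1)/24.55 + (3.491 − 1)/5.662 = 1.928
NF = 10 log₁₀(1.928) = 2.85 dB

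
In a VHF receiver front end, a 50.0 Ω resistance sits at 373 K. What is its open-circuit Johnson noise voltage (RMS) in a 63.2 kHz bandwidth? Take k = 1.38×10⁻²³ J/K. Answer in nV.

255 nV

V_n = √(4kTRB)
4kTRB = 4 × 1.38×10⁻²³ × 373 × 5.00×10¹ × 6.32×10⁴ = 6.51×10⁻¹⁴ V²
V_n = √(6.51×10⁻¹⁴) = 2.55×10⁻⁷ V = 255 nV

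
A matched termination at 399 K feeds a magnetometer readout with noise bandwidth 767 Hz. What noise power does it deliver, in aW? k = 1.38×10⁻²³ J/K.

P_n = kTB = 1.38×10⁻²³ × 399 × 7.67×10² = 4.22×10⁻¹⁸ W = 4.22 aW

4.22 aW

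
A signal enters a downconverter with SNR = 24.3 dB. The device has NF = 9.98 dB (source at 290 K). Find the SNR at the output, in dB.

By definition F = SNR_in/SNR_out, so in dB: SNR_out = SNR_in − NF
SNR_out = 24.3 − 9.98 = 14.32 dB

14.32 dB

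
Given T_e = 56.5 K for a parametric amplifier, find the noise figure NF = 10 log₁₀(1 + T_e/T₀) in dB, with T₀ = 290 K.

0.773 dB

F = 1 + T_e/T₀ = 1 + 56.5/290 = 1.19483
NF = 10 log₁₀(1.19483) = 0.773 dB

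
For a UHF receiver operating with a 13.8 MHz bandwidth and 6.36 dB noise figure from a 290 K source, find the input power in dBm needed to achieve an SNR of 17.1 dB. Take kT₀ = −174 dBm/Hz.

Sensitivity = −174 + 10 log₁₀(B) + NF + SNR_min
= −174 + 71.4 + 6.36 + 17.1
= −79.14 dBm → −79.1 dBm

−79.1 dBm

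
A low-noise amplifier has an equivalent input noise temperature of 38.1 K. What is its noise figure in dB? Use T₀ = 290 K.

0.536 dB

F = 1 + T_e/T₀ = 1 + 38.1/290 = 1.13138
NF = 10 log₁₀(1.13138) = 0.536 dB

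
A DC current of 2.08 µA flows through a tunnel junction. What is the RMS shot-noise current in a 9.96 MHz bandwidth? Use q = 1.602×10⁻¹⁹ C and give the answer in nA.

I_n = √(2qI·B)
2qI·B = 2 × 1.602×10⁻¹⁹ × 2.08×10⁻⁶ × 9.96×10⁶ = 6.64×10⁻¹⁸ A²
I_n = √(6.64×10⁻¹⁸) = 2.58×10⁻⁹ A = 2.58 nA

2.58 nA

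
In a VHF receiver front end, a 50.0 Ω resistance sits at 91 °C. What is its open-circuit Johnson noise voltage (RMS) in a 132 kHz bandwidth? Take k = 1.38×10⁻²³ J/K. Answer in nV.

364 nV

T = 91 °C + 273.15 = 364.15 K
V_n = √(4kTRB)
4kTRB = 4 × 1.38×10⁻²³ × 364.15 × 5.00×10¹ × 1.32×10⁵ = 1.33×10⁻¹³ V²
V_n = √(1.33×10⁻¹³) = 3.64×10⁻⁷ V = 364 nV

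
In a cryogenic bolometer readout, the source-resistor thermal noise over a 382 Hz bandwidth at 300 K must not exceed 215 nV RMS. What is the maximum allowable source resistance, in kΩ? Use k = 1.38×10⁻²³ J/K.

Johnson–Nyquist: V_n = √(4kTRB) ⇒ R = V_n² / (4kTB)
4kTB = 4 × 1.38×10⁻²³ × 300 × 3.82×10² = 6.33×10⁻¹⁸
R = (2.15×10⁻⁷)² / 6.33×10⁻¹⁸ = 7.31×10³ Ω = 7.31 kΩ

7.31 kΩ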